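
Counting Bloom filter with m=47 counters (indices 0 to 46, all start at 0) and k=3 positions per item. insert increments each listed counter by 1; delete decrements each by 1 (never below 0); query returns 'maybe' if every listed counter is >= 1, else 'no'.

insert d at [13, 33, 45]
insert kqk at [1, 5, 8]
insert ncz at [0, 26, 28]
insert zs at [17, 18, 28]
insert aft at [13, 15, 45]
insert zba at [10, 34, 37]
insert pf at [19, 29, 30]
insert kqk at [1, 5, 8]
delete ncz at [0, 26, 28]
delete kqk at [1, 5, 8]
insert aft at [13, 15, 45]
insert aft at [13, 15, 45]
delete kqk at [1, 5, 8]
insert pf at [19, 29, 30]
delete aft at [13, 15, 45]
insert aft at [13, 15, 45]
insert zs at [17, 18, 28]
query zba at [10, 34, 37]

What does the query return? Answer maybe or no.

Step 1: insert d at [13, 33, 45] -> counters=[0,0,0,0,0,0,0,0,0,0,0,0,0,1,0,0,0,0,0,0,0,0,0,0,0,0,0,0,0,0,0,0,0,1,0,0,0,0,0,0,0,0,0,0,0,1,0]
Step 2: insert kqk at [1, 5, 8] -> counters=[0,1,0,0,0,1,0,0,1,0,0,0,0,1,0,0,0,0,0,0,0,0,0,0,0,0,0,0,0,0,0,0,0,1,0,0,0,0,0,0,0,0,0,0,0,1,0]
Step 3: insert ncz at [0, 26, 28] -> counters=[1,1,0,0,0,1,0,0,1,0,0,0,0,1,0,0,0,0,0,0,0,0,0,0,0,0,1,0,1,0,0,0,0,1,0,0,0,0,0,0,0,0,0,0,0,1,0]
Step 4: insert zs at [17, 18, 28] -> counters=[1,1,0,0,0,1,0,0,1,0,0,0,0,1,0,0,0,1,1,0,0,0,0,0,0,0,1,0,2,0,0,0,0,1,0,0,0,0,0,0,0,0,0,0,0,1,0]
Step 5: insert aft at [13, 15, 45] -> counters=[1,1,0,0,0,1,0,0,1,0,0,0,0,2,0,1,0,1,1,0,0,0,0,0,0,0,1,0,2,0,0,0,0,1,0,0,0,0,0,0,0,0,0,0,0,2,0]
Step 6: insert zba at [10, 34, 37] -> counters=[1,1,0,0,0,1,0,0,1,0,1,0,0,2,0,1,0,1,1,0,0,0,0,0,0,0,1,0,2,0,0,0,0,1,1,0,0,1,0,0,0,0,0,0,0,2,0]
Step 7: insert pf at [19, 29, 30] -> counters=[1,1,0,0,0,1,0,0,1,0,1,0,0,2,0,1,0,1,1,1,0,0,0,0,0,0,1,0,2,1,1,0,0,1,1,0,0,1,0,0,0,0,0,0,0,2,0]
Step 8: insert kqk at [1, 5, 8] -> counters=[1,2,0,0,0,2,0,0,2,0,1,0,0,2,0,1,0,1,1,1,0,0,0,0,0,0,1,0,2,1,1,0,0,1,1,0,0,1,0,0,0,0,0,0,0,2,0]
Step 9: delete ncz at [0, 26, 28] -> counters=[0,2,0,0,0,2,0,0,2,0,1,0,0,2,0,1,0,1,1,1,0,0,0,0,0,0,0,0,1,1,1,0,0,1,1,0,0,1,0,0,0,0,0,0,0,2,0]
Step 10: delete kqk at [1, 5, 8] -> counters=[0,1,0,0,0,1,0,0,1,0,1,0,0,2,0,1,0,1,1,1,0,0,0,0,0,0,0,0,1,1,1,0,0,1,1,0,0,1,0,0,0,0,0,0,0,2,0]
Step 11: insert aft at [13, 15, 45] -> counters=[0,1,0,0,0,1,0,0,1,0,1,0,0,3,0,2,0,1,1,1,0,0,0,0,0,0,0,0,1,1,1,0,0,1,1,0,0,1,0,0,0,0,0,0,0,3,0]
Step 12: insert aft at [13, 15, 45] -> counters=[0,1,0,0,0,1,0,0,1,0,1,0,0,4,0,3,0,1,1,1,0,0,0,0,0,0,0,0,1,1,1,0,0,1,1,0,0,1,0,0,0,0,0,0,0,4,0]
Step 13: delete kqk at [1, 5, 8] -> counters=[0,0,0,0,0,0,0,0,0,0,1,0,0,4,0,3,0,1,1,1,0,0,0,0,0,0,0,0,1,1,1,0,0,1,1,0,0,1,0,0,0,0,0,0,0,4,0]
Step 14: insert pf at [19, 29, 30] -> counters=[0,0,0,0,0,0,0,0,0,0,1,0,0,4,0,3,0,1,1,2,0,0,0,0,0,0,0,0,1,2,2,0,0,1,1,0,0,1,0,0,0,0,0,0,0,4,0]
Step 15: delete aft at [13, 15, 45] -> counters=[0,0,0,0,0,0,0,0,0,0,1,0,0,3,0,2,0,1,1,2,0,0,0,0,0,0,0,0,1,2,2,0,0,1,1,0,0,1,0,0,0,0,0,0,0,3,0]
Step 16: insert aft at [13, 15, 45] -> counters=[0,0,0,0,0,0,0,0,0,0,1,0,0,4,0,3,0,1,1,2,0,0,0,0,0,0,0,0,1,2,2,0,0,1,1,0,0,1,0,0,0,0,0,0,0,4,0]
Step 17: insert zs at [17, 18, 28] -> counters=[0,0,0,0,0,0,0,0,0,0,1,0,0,4,0,3,0,2,2,2,0,0,0,0,0,0,0,0,2,2,2,0,0,1,1,0,0,1,0,0,0,0,0,0,0,4,0]
Query zba: check counters[10]=1 counters[34]=1 counters[37]=1 -> maybe

Answer: maybe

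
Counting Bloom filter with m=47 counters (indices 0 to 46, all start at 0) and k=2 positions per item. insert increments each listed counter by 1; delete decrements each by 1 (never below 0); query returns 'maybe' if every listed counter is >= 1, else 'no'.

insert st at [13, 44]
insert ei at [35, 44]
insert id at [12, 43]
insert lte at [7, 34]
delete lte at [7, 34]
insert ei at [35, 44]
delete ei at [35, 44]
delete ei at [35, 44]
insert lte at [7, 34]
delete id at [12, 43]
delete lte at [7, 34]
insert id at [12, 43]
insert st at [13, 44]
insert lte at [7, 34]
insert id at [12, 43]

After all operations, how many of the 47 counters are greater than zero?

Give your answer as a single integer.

Answer: 6

Derivation:
Step 1: insert st at [13, 44] -> counters=[0,0,0,0,0,0,0,0,0,0,0,0,0,1,0,0,0,0,0,0,0,0,0,0,0,0,0,0,0,0,0,0,0,0,0,0,0,0,0,0,0,0,0,0,1,0,0]
Step 2: insert ei at [35, 44] -> counters=[0,0,0,0,0,0,0,0,0,0,0,0,0,1,0,0,0,0,0,0,0,0,0,0,0,0,0,0,0,0,0,0,0,0,0,1,0,0,0,0,0,0,0,0,2,0,0]
Step 3: insert id at [12, 43] -> counters=[0,0,0,0,0,0,0,0,0,0,0,0,1,1,0,0,0,0,0,0,0,0,0,0,0,0,0,0,0,0,0,0,0,0,0,1,0,0,0,0,0,0,0,1,2,0,0]
Step 4: insert lte at [7, 34] -> counters=[0,0,0,0,0,0,0,1,0,0,0,0,1,1,0,0,0,0,0,0,0,0,0,0,0,0,0,0,0,0,0,0,0,0,1,1,0,0,0,0,0,0,0,1,2,0,0]
Step 5: delete lte at [7, 34] -> counters=[0,0,0,0,0,0,0,0,0,0,0,0,1,1,0,0,0,0,0,0,0,0,0,0,0,0,0,0,0,0,0,0,0,0,0,1,0,0,0,0,0,0,0,1,2,0,0]
Step 6: insert ei at [35, 44] -> counters=[0,0,0,0,0,0,0,0,0,0,0,0,1,1,0,0,0,0,0,0,0,0,0,0,0,0,0,0,0,0,0,0,0,0,0,2,0,0,0,0,0,0,0,1,3,0,0]
Step 7: delete ei at [35, 44] -> counters=[0,0,0,0,0,0,0,0,0,0,0,0,1,1,0,0,0,0,0,0,0,0,0,0,0,0,0,0,0,0,0,0,0,0,0,1,0,0,0,0,0,0,0,1,2,0,0]
Step 8: delete ei at [35, 44] -> counters=[0,0,0,0,0,0,0,0,0,0,0,0,1,1,0,0,0,0,0,0,0,0,0,0,0,0,0,0,0,0,0,0,0,0,0,0,0,0,0,0,0,0,0,1,1,0,0]
Step 9: insert lte at [7, 34] -> counters=[0,0,0,0,0,0,0,1,0,0,0,0,1,1,0,0,0,0,0,0,0,0,0,0,0,0,0,0,0,0,0,0,0,0,1,0,0,0,0,0,0,0,0,1,1,0,0]
Step 10: delete id at [12, 43] -> counters=[0,0,0,0,0,0,0,1,0,0,0,0,0,1,0,0,0,0,0,0,0,0,0,0,0,0,0,0,0,0,0,0,0,0,1,0,0,0,0,0,0,0,0,0,1,0,0]
Step 11: delete lte at [7, 34] -> counters=[0,0,0,0,0,0,0,0,0,0,0,0,0,1,0,0,0,0,0,0,0,0,0,0,0,0,0,0,0,0,0,0,0,0,0,0,0,0,0,0,0,0,0,0,1,0,0]
Step 12: insert id at [12, 43] -> counters=[0,0,0,0,0,0,0,0,0,0,0,0,1,1,0,0,0,0,0,0,0,0,0,0,0,0,0,0,0,0,0,0,0,0,0,0,0,0,0,0,0,0,0,1,1,0,0]
Step 13: insert st at [13, 44] -> counters=[0,0,0,0,0,0,0,0,0,0,0,0,1,2,0,0,0,0,0,0,0,0,0,0,0,0,0,0,0,0,0,0,0,0,0,0,0,0,0,0,0,0,0,1,2,0,0]
Step 14: insert lte at [7, 34] -> counters=[0,0,0,0,0,0,0,1,0,0,0,0,1,2,0,0,0,0,0,0,0,0,0,0,0,0,0,0,0,0,0,0,0,0,1,0,0,0,0,0,0,0,0,1,2,0,0]
Step 15: insert id at [12, 43] -> counters=[0,0,0,0,0,0,0,1,0,0,0,0,2,2,0,0,0,0,0,0,0,0,0,0,0,0,0,0,0,0,0,0,0,0,1,0,0,0,0,0,0,0,0,2,2,0,0]
Final counters=[0,0,0,0,0,0,0,1,0,0,0,0,2,2,0,0,0,0,0,0,0,0,0,0,0,0,0,0,0,0,0,0,0,0,1,0,0,0,0,0,0,0,0,2,2,0,0] -> 6 nonzero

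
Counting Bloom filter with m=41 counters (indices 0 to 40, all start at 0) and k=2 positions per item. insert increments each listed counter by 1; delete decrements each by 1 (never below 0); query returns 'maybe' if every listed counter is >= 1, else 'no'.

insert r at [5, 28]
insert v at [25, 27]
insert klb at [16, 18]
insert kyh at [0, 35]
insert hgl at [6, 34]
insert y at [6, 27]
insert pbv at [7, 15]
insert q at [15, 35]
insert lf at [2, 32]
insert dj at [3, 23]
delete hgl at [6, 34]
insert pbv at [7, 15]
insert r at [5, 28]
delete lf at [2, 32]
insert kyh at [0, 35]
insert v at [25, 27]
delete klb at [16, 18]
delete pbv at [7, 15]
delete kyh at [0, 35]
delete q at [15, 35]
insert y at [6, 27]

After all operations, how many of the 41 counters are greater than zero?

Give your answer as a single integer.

Answer: 11

Derivation:
Step 1: insert r at [5, 28] -> counters=[0,0,0,0,0,1,0,0,0,0,0,0,0,0,0,0,0,0,0,0,0,0,0,0,0,0,0,0,1,0,0,0,0,0,0,0,0,0,0,0,0]
Step 2: insert v at [25, 27] -> counters=[0,0,0,0,0,1,0,0,0,0,0,0,0,0,0,0,0,0,0,0,0,0,0,0,0,1,0,1,1,0,0,0,0,0,0,0,0,0,0,0,0]
Step 3: insert klb at [16, 18] -> counters=[0,0,0,0,0,1,0,0,0,0,0,0,0,0,0,0,1,0,1,0,0,0,0,0,0,1,0,1,1,0,0,0,0,0,0,0,0,0,0,0,0]
Step 4: insert kyh at [0, 35] -> counters=[1,0,0,0,0,1,0,0,0,0,0,0,0,0,0,0,1,0,1,0,0,0,0,0,0,1,0,1,1,0,0,0,0,0,0,1,0,0,0,0,0]
Step 5: insert hgl at [6, 34] -> counters=[1,0,0,0,0,1,1,0,0,0,0,0,0,0,0,0,1,0,1,0,0,0,0,0,0,1,0,1,1,0,0,0,0,0,1,1,0,0,0,0,0]
Step 6: insert y at [6, 27] -> counters=[1,0,0,0,0,1,2,0,0,0,0,0,0,0,0,0,1,0,1,0,0,0,0,0,0,1,0,2,1,0,0,0,0,0,1,1,0,0,0,0,0]
Step 7: insert pbv at [7, 15] -> counters=[1,0,0,0,0,1,2,1,0,0,0,0,0,0,0,1,1,0,1,0,0,0,0,0,0,1,0,2,1,0,0,0,0,0,1,1,0,0,0,0,0]
Step 8: insert q at [15, 35] -> counters=[1,0,0,0,0,1,2,1,0,0,0,0,0,0,0,2,1,0,1,0,0,0,0,0,0,1,0,2,1,0,0,0,0,0,1,2,0,0,0,0,0]
Step 9: insert lf at [2, 32] -> counters=[1,0,1,0,0,1,2,1,0,0,0,0,0,0,0,2,1,0,1,0,0,0,0,0,0,1,0,2,1,0,0,0,1,0,1,2,0,0,0,0,0]
Step 10: insert dj at [3, 23] -> counters=[1,0,1,1,0,1,2,1,0,0,0,0,0,0,0,2,1,0,1,0,0,0,0,1,0,1,0,2,1,0,0,0,1,0,1,2,0,0,0,0,0]
Step 11: delete hgl at [6, 34] -> counters=[1,0,1,1,0,1,1,1,0,0,0,0,0,0,0,2,1,0,1,0,0,0,0,1,0,1,0,2,1,0,0,0,1,0,0,2,0,0,0,0,0]
Step 12: insert pbv at [7, 15] -> counters=[1,0,1,1,0,1,1,2,0,0,0,0,0,0,0,3,1,0,1,0,0,0,0,1,0,1,0,2,1,0,0,0,1,0,0,2,0,0,0,0,0]
Step 13: insert r at [5, 28] -> counters=[1,0,1,1,0,2,1,2,0,0,0,0,0,0,0,3,1,0,1,0,0,0,0,1,0,1,0,2,2,0,0,0,1,0,0,2,0,0,0,0,0]
Step 14: delete lf at [2, 32] -> counters=[1,0,0,1,0,2,1,2,0,0,0,0,0,0,0,3,1,0,1,0,0,0,0,1,0,1,0,2,2,0,0,0,0,0,0,2,0,0,0,0,0]
Step 15: insert kyh at [0, 35] -> counters=[2,0,0,1,0,2,1,2,0,0,0,0,0,0,0,3,1,0,1,0,0,0,0,1,0,1,0,2,2,0,0,0,0,0,0,3,0,0,0,0,0]
Step 16: insert v at [25, 27] -> counters=[2,0,0,1,0,2,1,2,0,0,0,0,0,0,0,3,1,0,1,0,0,0,0,1,0,2,0,3,2,0,0,0,0,0,0,3,0,0,0,0,0]
Step 17: delete klb at [16, 18] -> counters=[2,0,0,1,0,2,1,2,0,0,0,0,0,0,0,3,0,0,0,0,0,0,0,1,0,2,0,3,2,0,0,0,0,0,0,3,0,0,0,0,0]
Step 18: delete pbv at [7, 15] -> counters=[2,0,0,1,0,2,1,1,0,0,0,0,0,0,0,2,0,0,0,0,0,0,0,1,0,2,0,3,2,0,0,0,0,0,0,3,0,0,0,0,0]
Step 19: delete kyh at [0, 35] -> counters=[1,0,0,1,0,2,1,1,0,0,0,0,0,0,0,2,0,0,0,0,0,0,0,1,0,2,0,3,2,0,0,0,0,0,0,2,0,0,0,0,0]
Step 20: delete q at [15, 35] -> counters=[1,0,0,1,0,2,1,1,0,0,0,0,0,0,0,1,0,0,0,0,0,0,0,1,0,2,0,3,2,0,0,0,0,0,0,1,0,0,0,0,0]
Step 21: insert y at [6, 27] -> counters=[1,0,0,1,0,2,2,1,0,0,0,0,0,0,0,1,0,0,0,0,0,0,0,1,0,2,0,4,2,0,0,0,0,0,0,1,0,0,0,0,0]
Final counters=[1,0,0,1,0,2,2,1,0,0,0,0,0,0,0,1,0,0,0,0,0,0,0,1,0,2,0,4,2,0,0,0,0,0,0,1,0,0,0,0,0] -> 11 nonzero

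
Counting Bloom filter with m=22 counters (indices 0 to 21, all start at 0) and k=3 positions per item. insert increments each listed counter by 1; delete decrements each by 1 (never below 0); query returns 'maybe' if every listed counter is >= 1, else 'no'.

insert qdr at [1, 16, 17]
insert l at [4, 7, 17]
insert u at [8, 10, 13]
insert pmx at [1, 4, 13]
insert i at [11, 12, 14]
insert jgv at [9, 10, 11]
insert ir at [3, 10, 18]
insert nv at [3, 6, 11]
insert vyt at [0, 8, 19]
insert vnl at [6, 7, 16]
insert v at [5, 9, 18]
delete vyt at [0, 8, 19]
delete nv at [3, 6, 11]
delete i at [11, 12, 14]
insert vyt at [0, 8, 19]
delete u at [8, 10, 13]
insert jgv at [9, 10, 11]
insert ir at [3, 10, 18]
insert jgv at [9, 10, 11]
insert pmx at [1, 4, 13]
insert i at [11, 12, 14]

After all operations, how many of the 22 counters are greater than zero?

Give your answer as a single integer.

Answer: 18

Derivation:
Step 1: insert qdr at [1, 16, 17] -> counters=[0,1,0,0,0,0,0,0,0,0,0,0,0,0,0,0,1,1,0,0,0,0]
Step 2: insert l at [4, 7, 17] -> counters=[0,1,0,0,1,0,0,1,0,0,0,0,0,0,0,0,1,2,0,0,0,0]
Step 3: insert u at [8, 10, 13] -> counters=[0,1,0,0,1,0,0,1,1,0,1,0,0,1,0,0,1,2,0,0,0,0]
Step 4: insert pmx at [1, 4, 13] -> counters=[0,2,0,0,2,0,0,1,1,0,1,0,0,2,0,0,1,2,0,0,0,0]
Step 5: insert i at [11, 12, 14] -> counters=[0,2,0,0,2,0,0,1,1,0,1,1,1,2,1,0,1,2,0,0,0,0]
Step 6: insert jgv at [9, 10, 11] -> counters=[0,2,0,0,2,0,0,1,1,1,2,2,1,2,1,0,1,2,0,0,0,0]
Step 7: insert ir at [3, 10, 18] -> counters=[0,2,0,1,2,0,0,1,1,1,3,2,1,2,1,0,1,2,1,0,0,0]
Step 8: insert nv at [3, 6, 11] -> counters=[0,2,0,2,2,0,1,1,1,1,3,3,1,2,1,0,1,2,1,0,0,0]
Step 9: insert vyt at [0, 8, 19] -> counters=[1,2,0,2,2,0,1,1,2,1,3,3,1,2,1,0,1,2,1,1,0,0]
Step 10: insert vnl at [6, 7, 16] -> counters=[1,2,0,2,2,0,2,2,2,1,3,3,1,2,1,0,2,2,1,1,0,0]
Step 11: insert v at [5, 9, 18] -> counters=[1,2,0,2,2,1,2,2,2,2,3,3,1,2,1,0,2,2,2,1,0,0]
Step 12: delete vyt at [0, 8, 19] -> counters=[0,2,0,2,2,1,2,2,1,2,3,3,1,2,1,0,2,2,2,0,0,0]
Step 13: delete nv at [3, 6, 11] -> counters=[0,2,0,1,2,1,1,2,1,2,3,2,1,2,1,0,2,2,2,0,0,0]
Step 14: delete i at [11, 12, 14] -> counters=[0,2,0,1,2,1,1,2,1,2,3,1,0,2,0,0,2,2,2,0,0,0]
Step 15: insert vyt at [0, 8, 19] -> counters=[1,2,0,1,2,1,1,2,2,2,3,1,0,2,0,0,2,2,2,1,0,0]
Step 16: delete u at [8, 10, 13] -> counters=[1,2,0,1,2,1,1,2,1,2,2,1,0,1,0,0,2,2,2,1,0,0]
Step 17: insert jgv at [9, 10, 11] -> counters=[1,2,0,1,2,1,1,2,1,3,3,2,0,1,0,0,2,2,2,1,0,0]
Step 18: insert ir at [3, 10, 18] -> counters=[1,2,0,2,2,1,1,2,1,3,4,2,0,1,0,0,2,2,3,1,0,0]
Step 19: insert jgv at [9, 10, 11] -> counters=[1,2,0,2,2,1,1,2,1,4,5,3,0,1,0,0,2,2,3,1,0,0]
Step 20: insert pmx at [1, 4, 13] -> counters=[1,3,0,2,3,1,1,2,1,4,5,3,0,2,0,0,2,2,3,1,0,0]
Step 21: insert i at [11, 12, 14] -> counters=[1,3,0,2,3,1,1,2,1,4,5,4,1,2,1,0,2,2,3,1,0,0]
Final counters=[1,3,0,2,3,1,1,2,1,4,5,4,1,2,1,0,2,2,3,1,0,0] -> 18 nonzero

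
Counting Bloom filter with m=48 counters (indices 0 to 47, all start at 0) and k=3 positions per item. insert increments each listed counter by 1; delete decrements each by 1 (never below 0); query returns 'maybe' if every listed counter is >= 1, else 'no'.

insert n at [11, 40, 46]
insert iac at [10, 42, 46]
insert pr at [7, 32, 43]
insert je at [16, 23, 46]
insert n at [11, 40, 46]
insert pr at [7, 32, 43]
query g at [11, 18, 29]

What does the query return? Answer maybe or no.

Answer: no

Derivation:
Step 1: insert n at [11, 40, 46] -> counters=[0,0,0,0,0,0,0,0,0,0,0,1,0,0,0,0,0,0,0,0,0,0,0,0,0,0,0,0,0,0,0,0,0,0,0,0,0,0,0,0,1,0,0,0,0,0,1,0]
Step 2: insert iac at [10, 42, 46] -> counters=[0,0,0,0,0,0,0,0,0,0,1,1,0,0,0,0,0,0,0,0,0,0,0,0,0,0,0,0,0,0,0,0,0,0,0,0,0,0,0,0,1,0,1,0,0,0,2,0]
Step 3: insert pr at [7, 32, 43] -> counters=[0,0,0,0,0,0,0,1,0,0,1,1,0,0,0,0,0,0,0,0,0,0,0,0,0,0,0,0,0,0,0,0,1,0,0,0,0,0,0,0,1,0,1,1,0,0,2,0]
Step 4: insert je at [16, 23, 46] -> counters=[0,0,0,0,0,0,0,1,0,0,1,1,0,0,0,0,1,0,0,0,0,0,0,1,0,0,0,0,0,0,0,0,1,0,0,0,0,0,0,0,1,0,1,1,0,0,3,0]
Step 5: insert n at [11, 40, 46] -> counters=[0,0,0,0,0,0,0,1,0,0,1,2,0,0,0,0,1,0,0,0,0,0,0,1,0,0,0,0,0,0,0,0,1,0,0,0,0,0,0,0,2,0,1,1,0,0,4,0]
Step 6: insert pr at [7, 32, 43] -> counters=[0,0,0,0,0,0,0,2,0,0,1,2,0,0,0,0,1,0,0,0,0,0,0,1,0,0,0,0,0,0,0,0,2,0,0,0,0,0,0,0,2,0,1,2,0,0,4,0]
Query g: check counters[11]=2 counters[18]=0 counters[29]=0 -> no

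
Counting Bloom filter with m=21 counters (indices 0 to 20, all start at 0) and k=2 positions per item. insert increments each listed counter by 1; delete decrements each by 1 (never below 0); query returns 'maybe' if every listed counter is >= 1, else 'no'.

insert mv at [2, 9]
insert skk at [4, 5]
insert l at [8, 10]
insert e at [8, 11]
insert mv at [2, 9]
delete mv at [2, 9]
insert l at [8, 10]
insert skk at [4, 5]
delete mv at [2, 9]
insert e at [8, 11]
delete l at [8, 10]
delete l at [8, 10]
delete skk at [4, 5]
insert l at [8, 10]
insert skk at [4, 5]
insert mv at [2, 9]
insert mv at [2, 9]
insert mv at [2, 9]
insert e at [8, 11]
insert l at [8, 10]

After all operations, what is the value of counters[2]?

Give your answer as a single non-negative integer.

Step 1: insert mv at [2, 9] -> counters=[0,0,1,0,0,0,0,0,0,1,0,0,0,0,0,0,0,0,0,0,0]
Step 2: insert skk at [4, 5] -> counters=[0,0,1,0,1,1,0,0,0,1,0,0,0,0,0,0,0,0,0,0,0]
Step 3: insert l at [8, 10] -> counters=[0,0,1,0,1,1,0,0,1,1,1,0,0,0,0,0,0,0,0,0,0]
Step 4: insert e at [8, 11] -> counters=[0,0,1,0,1,1,0,0,2,1,1,1,0,0,0,0,0,0,0,0,0]
Step 5: insert mv at [2, 9] -> counters=[0,0,2,0,1,1,0,0,2,2,1,1,0,0,0,0,0,0,0,0,0]
Step 6: delete mv at [2, 9] -> counters=[0,0,1,0,1,1,0,0,2,1,1,1,0,0,0,0,0,0,0,0,0]
Step 7: insert l at [8, 10] -> counters=[0,0,1,0,1,1,0,0,3,1,2,1,0,0,0,0,0,0,0,0,0]
Step 8: insert skk at [4, 5] -> counters=[0,0,1,0,2,2,0,0,3,1,2,1,0,0,0,0,0,0,0,0,0]
Step 9: delete mv at [2, 9] -> counters=[0,0,0,0,2,2,0,0,3,0,2,1,0,0,0,0,0,0,0,0,0]
Step 10: insert e at [8, 11] -> counters=[0,0,0,0,2,2,0,0,4,0,2,2,0,0,0,0,0,0,0,0,0]
Step 11: delete l at [8, 10] -> counters=[0,0,0,0,2,2,0,0,3,0,1,2,0,0,0,0,0,0,0,0,0]
Step 12: delete l at [8, 10] -> counters=[0,0,0,0,2,2,0,0,2,0,0,2,0,0,0,0,0,0,0,0,0]
Step 13: delete skk at [4, 5] -> counters=[0,0,0,0,1,1,0,0,2,0,0,2,0,0,0,0,0,0,0,0,0]
Step 14: insert l at [8, 10] -> counters=[0,0,0,0,1,1,0,0,3,0,1,2,0,0,0,0,0,0,0,0,0]
Step 15: insert skk at [4, 5] -> counters=[0,0,0,0,2,2,0,0,3,0,1,2,0,0,0,0,0,0,0,0,0]
Step 16: insert mv at [2, 9] -> counters=[0,0,1,0,2,2,0,0,3,1,1,2,0,0,0,0,0,0,0,0,0]
Step 17: insert mv at [2, 9] -> counters=[0,0,2,0,2,2,0,0,3,2,1,2,0,0,0,0,0,0,0,0,0]
Step 18: insert mv at [2, 9] -> counters=[0,0,3,0,2,2,0,0,3,3,1,2,0,0,0,0,0,0,0,0,0]
Step 19: insert e at [8, 11] -> counters=[0,0,3,0,2,2,0,0,4,3,1,3,0,0,0,0,0,0,0,0,0]
Step 20: insert l at [8, 10] -> counters=[0,0,3,0,2,2,0,0,5,3,2,3,0,0,0,0,0,0,0,0,0]
Final counters=[0,0,3,0,2,2,0,0,5,3,2,3,0,0,0,0,0,0,0,0,0] -> counters[2]=3

Answer: 3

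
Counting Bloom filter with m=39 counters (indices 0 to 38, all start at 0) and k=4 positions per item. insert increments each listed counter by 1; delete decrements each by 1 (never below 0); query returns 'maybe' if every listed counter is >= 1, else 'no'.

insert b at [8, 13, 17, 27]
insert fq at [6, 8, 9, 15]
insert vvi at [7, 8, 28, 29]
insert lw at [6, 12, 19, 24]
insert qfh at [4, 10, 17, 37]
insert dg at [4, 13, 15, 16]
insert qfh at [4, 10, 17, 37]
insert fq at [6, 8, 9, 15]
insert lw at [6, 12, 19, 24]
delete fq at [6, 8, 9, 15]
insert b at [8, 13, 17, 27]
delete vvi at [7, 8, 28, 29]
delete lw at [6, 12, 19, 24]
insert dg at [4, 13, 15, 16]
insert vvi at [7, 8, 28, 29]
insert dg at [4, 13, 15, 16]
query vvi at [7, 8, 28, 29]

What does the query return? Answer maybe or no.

Step 1: insert b at [8, 13, 17, 27] -> counters=[0,0,0,0,0,0,0,0,1,0,0,0,0,1,0,0,0,1,0,0,0,0,0,0,0,0,0,1,0,0,0,0,0,0,0,0,0,0,0]
Step 2: insert fq at [6, 8, 9, 15] -> counters=[0,0,0,0,0,0,1,0,2,1,0,0,0,1,0,1,0,1,0,0,0,0,0,0,0,0,0,1,0,0,0,0,0,0,0,0,0,0,0]
Step 3: insert vvi at [7, 8, 28, 29] -> counters=[0,0,0,0,0,0,1,1,3,1,0,0,0,1,0,1,0,1,0,0,0,0,0,0,0,0,0,1,1,1,0,0,0,0,0,0,0,0,0]
Step 4: insert lw at [6, 12, 19, 24] -> counters=[0,0,0,0,0,0,2,1,3,1,0,0,1,1,0,1,0,1,0,1,0,0,0,0,1,0,0,1,1,1,0,0,0,0,0,0,0,0,0]
Step 5: insert qfh at [4, 10, 17, 37] -> counters=[0,0,0,0,1,0,2,1,3,1,1,0,1,1,0,1,0,2,0,1,0,0,0,0,1,0,0,1,1,1,0,0,0,0,0,0,0,1,0]
Step 6: insert dg at [4, 13, 15, 16] -> counters=[0,0,0,0,2,0,2,1,3,1,1,0,1,2,0,2,1,2,0,1,0,0,0,0,1,0,0,1,1,1,0,0,0,0,0,0,0,1,0]
Step 7: insert qfh at [4, 10, 17, 37] -> counters=[0,0,0,0,3,0,2,1,3,1,2,0,1,2,0,2,1,3,0,1,0,0,0,0,1,0,0,1,1,1,0,0,0,0,0,0,0,2,0]
Step 8: insert fq at [6, 8, 9, 15] -> counters=[0,0,0,0,3,0,3,1,4,2,2,0,1,2,0,3,1,3,0,1,0,0,0,0,1,0,0,1,1,1,0,0,0,0,0,0,0,2,0]
Step 9: insert lw at [6, 12, 19, 24] -> counters=[0,0,0,0,3,0,4,1,4,2,2,0,2,2,0,3,1,3,0,2,0,0,0,0,2,0,0,1,1,1,0,0,0,0,0,0,0,2,0]
Step 10: delete fq at [6, 8, 9, 15] -> counters=[0,0,0,0,3,0,3,1,3,1,2,0,2,2,0,2,1,3,0,2,0,0,0,0,2,0,0,1,1,1,0,0,0,0,0,0,0,2,0]
Step 11: insert b at [8, 13, 17, 27] -> counters=[0,0,0,0,3,0,3,1,4,1,2,0,2,3,0,2,1,4,0,2,0,0,0,0,2,0,0,2,1,1,0,0,0,0,0,0,0,2,0]
Step 12: delete vvi at [7, 8, 28, 29] -> counters=[0,0,0,0,3,0,3,0,3,1,2,0,2,3,0,2,1,4,0,2,0,0,0,0,2,0,0,2,0,0,0,0,0,0,0,0,0,2,0]
Step 13: delete lw at [6, 12, 19, 24] -> counters=[0,0,0,0,3,0,2,0,3,1,2,0,1,3,0,2,1,4,0,1,0,0,0,0,1,0,0,2,0,0,0,0,0,0,0,0,0,2,0]
Step 14: insert dg at [4, 13, 15, 16] -> counters=[0,0,0,0,4,0,2,0,3,1,2,0,1,4,0,3,2,4,0,1,0,0,0,0,1,0,0,2,0,0,0,0,0,0,0,0,0,2,0]
Step 15: insert vvi at [7, 8, 28, 29] -> counters=[0,0,0,0,4,0,2,1,4,1,2,0,1,4,0,3,2,4,0,1,0,0,0,0,1,0,0,2,1,1,0,0,0,0,0,0,0,2,0]
Step 16: insert dg at [4, 13, 15, 16] -> counters=[0,0,0,0,5,0,2,1,4,1,2,0,1,5,0,4,3,4,0,1,0,0,0,0,1,0,0,2,1,1,0,0,0,0,0,0,0,2,0]
Query vvi: check counters[7]=1 counters[8]=4 counters[28]=1 counters[29]=1 -> maybe

Answer: maybe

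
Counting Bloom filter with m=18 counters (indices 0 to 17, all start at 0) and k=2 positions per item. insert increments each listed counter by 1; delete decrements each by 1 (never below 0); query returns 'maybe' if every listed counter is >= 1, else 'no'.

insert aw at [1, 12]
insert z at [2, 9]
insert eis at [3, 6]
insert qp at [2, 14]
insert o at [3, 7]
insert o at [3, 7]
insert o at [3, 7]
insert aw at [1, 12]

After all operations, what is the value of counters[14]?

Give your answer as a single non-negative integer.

Step 1: insert aw at [1, 12] -> counters=[0,1,0,0,0,0,0,0,0,0,0,0,1,0,0,0,0,0]
Step 2: insert z at [2, 9] -> counters=[0,1,1,0,0,0,0,0,0,1,0,0,1,0,0,0,0,0]
Step 3: insert eis at [3, 6] -> counters=[0,1,1,1,0,0,1,0,0,1,0,0,1,0,0,0,0,0]
Step 4: insert qp at [2, 14] -> counters=[0,1,2,1,0,0,1,0,0,1,0,0,1,0,1,0,0,0]
Step 5: insert o at [3, 7] -> counters=[0,1,2,2,0,0,1,1,0,1,0,0,1,0,1,0,0,0]
Step 6: insert o at [3, 7] -> counters=[0,1,2,3,0,0,1,2,0,1,0,0,1,0,1,0,0,0]
Step 7: insert o at [3, 7] -> counters=[0,1,2,4,0,0,1,3,0,1,0,0,1,0,1,0,0,0]
Step 8: insert aw at [1, 12] -> counters=[0,2,2,4,0,0,1,3,0,1,0,0,2,0,1,0,0,0]
Final counters=[0,2,2,4,0,0,1,3,0,1,0,0,2,0,1,0,0,0] -> counters[14]=1

Answer: 1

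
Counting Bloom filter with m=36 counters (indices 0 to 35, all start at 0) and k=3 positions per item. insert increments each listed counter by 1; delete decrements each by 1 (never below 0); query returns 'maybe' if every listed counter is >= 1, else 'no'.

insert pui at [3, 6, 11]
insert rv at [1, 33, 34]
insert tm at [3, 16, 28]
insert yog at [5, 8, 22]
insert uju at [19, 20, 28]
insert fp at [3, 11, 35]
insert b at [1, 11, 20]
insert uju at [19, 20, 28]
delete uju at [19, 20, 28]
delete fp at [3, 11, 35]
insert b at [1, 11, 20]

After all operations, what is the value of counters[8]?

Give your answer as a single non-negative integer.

Step 1: insert pui at [3, 6, 11] -> counters=[0,0,0,1,0,0,1,0,0,0,0,1,0,0,0,0,0,0,0,0,0,0,0,0,0,0,0,0,0,0,0,0,0,0,0,0]
Step 2: insert rv at [1, 33, 34] -> counters=[0,1,0,1,0,0,1,0,0,0,0,1,0,0,0,0,0,0,0,0,0,0,0,0,0,0,0,0,0,0,0,0,0,1,1,0]
Step 3: insert tm at [3, 16, 28] -> counters=[0,1,0,2,0,0,1,0,0,0,0,1,0,0,0,0,1,0,0,0,0,0,0,0,0,0,0,0,1,0,0,0,0,1,1,0]
Step 4: insert yog at [5, 8, 22] -> counters=[0,1,0,2,0,1,1,0,1,0,0,1,0,0,0,0,1,0,0,0,0,0,1,0,0,0,0,0,1,0,0,0,0,1,1,0]
Step 5: insert uju at [19, 20, 28] -> counters=[0,1,0,2,0,1,1,0,1,0,0,1,0,0,0,0,1,0,0,1,1,0,1,0,0,0,0,0,2,0,0,0,0,1,1,0]
Step 6: insert fp at [3, 11, 35] -> counters=[0,1,0,3,0,1,1,0,1,0,0,2,0,0,0,0,1,0,0,1,1,0,1,0,0,0,0,0,2,0,0,0,0,1,1,1]
Step 7: insert b at [1, 11, 20] -> counters=[0,2,0,3,0,1,1,0,1,0,0,3,0,0,0,0,1,0,0,1,2,0,1,0,0,0,0,0,2,0,0,0,0,1,1,1]
Step 8: insert uju at [19, 20, 28] -> counters=[0,2,0,3,0,1,1,0,1,0,0,3,0,0,0,0,1,0,0,2,3,0,1,0,0,0,0,0,3,0,0,0,0,1,1,1]
Step 9: delete uju at [19, 20, 28] -> counters=[0,2,0,3,0,1,1,0,1,0,0,3,0,0,0,0,1,0,0,1,2,0,1,0,0,0,0,0,2,0,0,0,0,1,1,1]
Step 10: delete fp at [3, 11, 35] -> counters=[0,2,0,2,0,1,1,0,1,0,0,2,0,0,0,0,1,0,0,1,2,0,1,0,0,0,0,0,2,0,0,0,0,1,1,0]
Step 11: insert b at [1, 11, 20] -> counters=[0,3,0,2,0,1,1,0,1,0,0,3,0,0,0,0,1,0,0,1,3,0,1,0,0,0,0,0,2,0,0,0,0,1,1,0]
Final counters=[0,3,0,2,0,1,1,0,1,0,0,3,0,0,0,0,1,0,0,1,3,0,1,0,0,0,0,0,2,0,0,0,0,1,1,0] -> counters[8]=1

Answer: 1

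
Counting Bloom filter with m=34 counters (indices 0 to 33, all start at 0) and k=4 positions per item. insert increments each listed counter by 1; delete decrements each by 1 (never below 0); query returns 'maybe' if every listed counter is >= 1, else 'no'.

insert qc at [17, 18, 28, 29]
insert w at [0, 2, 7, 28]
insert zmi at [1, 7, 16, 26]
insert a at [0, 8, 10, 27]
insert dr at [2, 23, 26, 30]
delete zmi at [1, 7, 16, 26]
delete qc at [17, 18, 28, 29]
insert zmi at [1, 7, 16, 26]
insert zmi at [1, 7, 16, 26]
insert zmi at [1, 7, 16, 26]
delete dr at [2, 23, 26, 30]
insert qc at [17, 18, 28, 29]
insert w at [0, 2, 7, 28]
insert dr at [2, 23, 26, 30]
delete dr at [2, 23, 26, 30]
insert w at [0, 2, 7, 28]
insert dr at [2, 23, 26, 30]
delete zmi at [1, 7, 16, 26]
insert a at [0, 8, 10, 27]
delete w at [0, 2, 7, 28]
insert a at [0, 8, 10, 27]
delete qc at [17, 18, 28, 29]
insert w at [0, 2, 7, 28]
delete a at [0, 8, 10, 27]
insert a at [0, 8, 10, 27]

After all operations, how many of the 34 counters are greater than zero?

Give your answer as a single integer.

Answer: 12

Derivation:
Step 1: insert qc at [17, 18, 28, 29] -> counters=[0,0,0,0,0,0,0,0,0,0,0,0,0,0,0,0,0,1,1,0,0,0,0,0,0,0,0,0,1,1,0,0,0,0]
Step 2: insert w at [0, 2, 7, 28] -> counters=[1,0,1,0,0,0,0,1,0,0,0,0,0,0,0,0,0,1,1,0,0,0,0,0,0,0,0,0,2,1,0,0,0,0]
Step 3: insert zmi at [1, 7, 16, 26] -> counters=[1,1,1,0,0,0,0,2,0,0,0,0,0,0,0,0,1,1,1,0,0,0,0,0,0,0,1,0,2,1,0,0,0,0]
Step 4: insert a at [0, 8, 10, 27] -> counters=[2,1,1,0,0,0,0,2,1,0,1,0,0,0,0,0,1,1,1,0,0,0,0,0,0,0,1,1,2,1,0,0,0,0]
Step 5: insert dr at [2, 23, 26, 30] -> counters=[2,1,2,0,0,0,0,2,1,0,1,0,0,0,0,0,1,1,1,0,0,0,0,1,0,0,2,1,2,1,1,0,0,0]
Step 6: delete zmi at [1, 7, 16, 26] -> counters=[2,0,2,0,0,0,0,1,1,0,1,0,0,0,0,0,0,1,1,0,0,0,0,1,0,0,1,1,2,1,1,0,0,0]
Step 7: delete qc at [17, 18, 28, 29] -> counters=[2,0,2,0,0,0,0,1,1,0,1,0,0,0,0,0,0,0,0,0,0,0,0,1,0,0,1,1,1,0,1,0,0,0]
Step 8: insert zmi at [1, 7, 16, 26] -> counters=[2,1,2,0,0,0,0,2,1,0,1,0,0,0,0,0,1,0,0,0,0,0,0,1,0,0,2,1,1,0,1,0,0,0]
Step 9: insert zmi at [1, 7, 16, 26] -> counters=[2,2,2,0,0,0,0,3,1,0,1,0,0,0,0,0,2,0,0,0,0,0,0,1,0,0,3,1,1,0,1,0,0,0]
Step 10: insert zmi at [1, 7, 16, 26] -> counters=[2,3,2,0,0,0,0,4,1,0,1,0,0,0,0,0,3,0,0,0,0,0,0,1,0,0,4,1,1,0,1,0,0,0]
Step 11: delete dr at [2, 23, 26, 30] -> counters=[2,3,1,0,0,0,0,4,1,0,1,0,0,0,0,0,3,0,0,0,0,0,0,0,0,0,3,1,1,0,0,0,0,0]
Step 12: insert qc at [17, 18, 28, 29] -> counters=[2,3,1,0,0,0,0,4,1,0,1,0,0,0,0,0,3,1,1,0,0,0,0,0,0,0,3,1,2,1,0,0,0,0]
Step 13: insert w at [0, 2, 7, 28] -> counters=[3,3,2,0,0,0,0,5,1,0,1,0,0,0,0,0,3,1,1,0,0,0,0,0,0,0,3,1,3,1,0,0,0,0]
Step 14: insert dr at [2, 23, 26, 30] -> counters=[3,3,3,0,0,0,0,5,1,0,1,0,0,0,0,0,3,1,1,0,0,0,0,1,0,0,4,1,3,1,1,0,0,0]
Step 15: delete dr at [2, 23, 26, 30] -> counters=[3,3,2,0,0,0,0,5,1,0,1,0,0,0,0,0,3,1,1,0,0,0,0,0,0,0,3,1,3,1,0,0,0,0]
Step 16: insert w at [0, 2, 7, 28] -> counters=[4,3,3,0,0,0,0,6,1,0,1,0,0,0,0,0,3,1,1,0,0,0,0,0,0,0,3,1,4,1,0,0,0,0]
Step 17: insert dr at [2, 23, 26, 30] -> counters=[4,3,4,0,0,0,0,6,1,0,1,0,0,0,0,0,3,1,1,0,0,0,0,1,0,0,4,1,4,1,1,0,0,0]
Step 18: delete zmi at [1, 7, 16, 26] -> counters=[4,2,4,0,0,0,0,5,1,0,1,0,0,0,0,0,2,1,1,0,0,0,0,1,0,0,3,1,4,1,1,0,0,0]
Step 19: insert a at [0, 8, 10, 27] -> counters=[5,2,4,0,0,0,0,5,2,0,2,0,0,0,0,0,2,1,1,0,0,0,0,1,0,0,3,2,4,1,1,0,0,0]
Step 20: delete w at [0, 2, 7, 28] -> counters=[4,2,3,0,0,0,0,4,2,0,2,0,0,0,0,0,2,1,1,0,0,0,0,1,0,0,3,2,3,1,1,0,0,0]
Step 21: insert a at [0, 8, 10, 27] -> counters=[5,2,3,0,0,0,0,4,3,0,3,0,0,0,0,0,2,1,1,0,0,0,0,1,0,0,3,3,3,1,1,0,0,0]
Step 22: delete qc at [17, 18, 28, 29] -> counters=[5,2,3,0,0,0,0,4,3,0,3,0,0,0,0,0,2,0,0,0,0,0,0,1,0,0,3,3,2,0,1,0,0,0]
Step 23: insert w at [0, 2, 7, 28] -> counters=[6,2,4,0,0,0,0,5,3,0,3,0,0,0,0,0,2,0,0,0,0,0,0,1,0,0,3,3,3,0,1,0,0,0]
Step 24: delete a at [0, 8, 10, 27] -> counters=[5,2,4,0,0,0,0,5,2,0,2,0,0,0,0,0,2,0,0,0,0,0,0,1,0,0,3,2,3,0,1,0,0,0]
Step 25: insert a at [0, 8, 10, 27] -> counters=[6,2,4,0,0,0,0,5,3,0,3,0,0,0,0,0,2,0,0,0,0,0,0,1,0,0,3,3,3,0,1,0,0,0]
Final counters=[6,2,4,0,0,0,0,5,3,0,3,0,0,0,0,0,2,0,0,0,0,0,0,1,0,0,3,3,3,0,1,0,0,0] -> 12 nonzero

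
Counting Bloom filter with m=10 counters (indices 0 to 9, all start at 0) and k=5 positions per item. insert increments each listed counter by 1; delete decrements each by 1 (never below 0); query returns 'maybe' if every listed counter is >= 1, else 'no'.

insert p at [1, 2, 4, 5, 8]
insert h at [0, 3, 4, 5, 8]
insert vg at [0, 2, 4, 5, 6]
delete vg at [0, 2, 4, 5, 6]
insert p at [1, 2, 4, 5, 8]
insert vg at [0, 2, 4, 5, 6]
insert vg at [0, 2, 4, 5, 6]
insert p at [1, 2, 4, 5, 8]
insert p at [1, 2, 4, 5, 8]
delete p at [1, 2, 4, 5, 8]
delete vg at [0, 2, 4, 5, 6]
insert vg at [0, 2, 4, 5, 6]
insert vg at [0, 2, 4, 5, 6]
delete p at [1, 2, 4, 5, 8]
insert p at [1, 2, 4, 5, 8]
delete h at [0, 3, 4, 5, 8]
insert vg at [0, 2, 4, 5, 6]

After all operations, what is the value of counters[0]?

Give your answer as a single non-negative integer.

Answer: 4

Derivation:
Step 1: insert p at [1, 2, 4, 5, 8] -> counters=[0,1,1,0,1,1,0,0,1,0]
Step 2: insert h at [0, 3, 4, 5, 8] -> counters=[1,1,1,1,2,2,0,0,2,0]
Step 3: insert vg at [0, 2, 4, 5, 6] -> counters=[2,1,2,1,3,3,1,0,2,0]
Step 4: delete vg at [0, 2, 4, 5, 6] -> counters=[1,1,1,1,2,2,0,0,2,0]
Step 5: insert p at [1, 2, 4, 5, 8] -> counters=[1,2,2,1,3,3,0,0,3,0]
Step 6: insert vg at [0, 2, 4, 5, 6] -> counters=[2,2,3,1,4,4,1,0,3,0]
Step 7: insert vg at [0, 2, 4, 5, 6] -> counters=[3,2,4,1,5,5,2,0,3,0]
Step 8: insert p at [1, 2, 4, 5, 8] -> counters=[3,3,5,1,6,6,2,0,4,0]
Step 9: insert p at [1, 2, 4, 5, 8] -> counters=[3,4,6,1,7,7,2,0,5,0]
Step 10: delete p at [1, 2, 4, 5, 8] -> counters=[3,3,5,1,6,6,2,0,4,0]
Step 11: delete vg at [0, 2, 4, 5, 6] -> counters=[2,3,4,1,5,5,1,0,4,0]
Step 12: insert vg at [0, 2, 4, 5, 6] -> counters=[3,3,5,1,6,6,2,0,4,0]
Step 13: insert vg at [0, 2, 4, 5, 6] -> counters=[4,3,6,1,7,7,3,0,4,0]
Step 14: delete p at [1, 2, 4, 5, 8] -> counters=[4,2,5,1,6,6,3,0,3,0]
Step 15: insert p at [1, 2, 4, 5, 8] -> counters=[4,3,6,1,7,7,3,0,4,0]
Step 16: delete h at [0, 3, 4, 5, 8] -> counters=[3,3,6,0,6,6,3,0,3,0]
Step 17: insert vg at [0, 2, 4, 5, 6] -> counters=[4,3,7,0,7,7,4,0,3,0]
Final counters=[4,3,7,0,7,7,4,0,3,0] -> counters[0]=4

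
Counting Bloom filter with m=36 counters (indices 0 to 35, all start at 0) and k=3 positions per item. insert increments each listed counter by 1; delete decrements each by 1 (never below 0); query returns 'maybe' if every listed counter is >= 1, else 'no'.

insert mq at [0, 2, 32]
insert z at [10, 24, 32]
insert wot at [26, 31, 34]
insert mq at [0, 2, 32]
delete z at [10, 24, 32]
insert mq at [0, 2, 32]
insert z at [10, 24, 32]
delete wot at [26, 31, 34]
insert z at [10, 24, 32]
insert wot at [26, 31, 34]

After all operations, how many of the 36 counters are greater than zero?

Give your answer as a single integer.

Answer: 8

Derivation:
Step 1: insert mq at [0, 2, 32] -> counters=[1,0,1,0,0,0,0,0,0,0,0,0,0,0,0,0,0,0,0,0,0,0,0,0,0,0,0,0,0,0,0,0,1,0,0,0]
Step 2: insert z at [10, 24, 32] -> counters=[1,0,1,0,0,0,0,0,0,0,1,0,0,0,0,0,0,0,0,0,0,0,0,0,1,0,0,0,0,0,0,0,2,0,0,0]
Step 3: insert wot at [26, 31, 34] -> counters=[1,0,1,0,0,0,0,0,0,0,1,0,0,0,0,0,0,0,0,0,0,0,0,0,1,0,1,0,0,0,0,1,2,0,1,0]
Step 4: insert mq at [0, 2, 32] -> counters=[2,0,2,0,0,0,0,0,0,0,1,0,0,0,0,0,0,0,0,0,0,0,0,0,1,0,1,0,0,0,0,1,3,0,1,0]
Step 5: delete z at [10, 24, 32] -> counters=[2,0,2,0,0,0,0,0,0,0,0,0,0,0,0,0,0,0,0,0,0,0,0,0,0,0,1,0,0,0,0,1,2,0,1,0]
Step 6: insert mq at [0, 2, 32] -> counters=[3,0,3,0,0,0,0,0,0,0,0,0,0,0,0,0,0,0,0,0,0,0,0,0,0,0,1,0,0,0,0,1,3,0,1,0]
Step 7: insert z at [10, 24, 32] -> counters=[3,0,3,0,0,0,0,0,0,0,1,0,0,0,0,0,0,0,0,0,0,0,0,0,1,0,1,0,0,0,0,1,4,0,1,0]
Step 8: delete wot at [26, 31, 34] -> counters=[3,0,3,0,0,0,0,0,0,0,1,0,0,0,0,0,0,0,0,0,0,0,0,0,1,0,0,0,0,0,0,0,4,0,0,0]
Step 9: insert z at [10, 24, 32] -> counters=[3,0,3,0,0,0,0,0,0,0,2,0,0,0,0,0,0,0,0,0,0,0,0,0,2,0,0,0,0,0,0,0,5,0,0,0]
Step 10: insert wot at [26, 31, 34] -> counters=[3,0,3,0,0,0,0,0,0,0,2,0,0,0,0,0,0,0,0,0,0,0,0,0,2,0,1,0,0,0,0,1,5,0,1,0]
Final counters=[3,0,3,0,0,0,0,0,0,0,2,0,0,0,0,0,0,0,0,0,0,0,0,0,2,0,1,0,0,0,0,1,5,0,1,0] -> 8 nonzero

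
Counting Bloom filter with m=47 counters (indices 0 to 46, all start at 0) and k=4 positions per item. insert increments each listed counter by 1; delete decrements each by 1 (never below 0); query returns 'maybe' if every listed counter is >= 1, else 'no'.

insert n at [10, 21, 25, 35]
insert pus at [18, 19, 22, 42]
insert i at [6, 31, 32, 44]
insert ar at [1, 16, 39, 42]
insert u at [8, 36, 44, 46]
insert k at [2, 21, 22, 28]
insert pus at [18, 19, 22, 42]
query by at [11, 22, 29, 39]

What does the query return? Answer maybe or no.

Answer: no

Derivation:
Step 1: insert n at [10, 21, 25, 35] -> counters=[0,0,0,0,0,0,0,0,0,0,1,0,0,0,0,0,0,0,0,0,0,1,0,0,0,1,0,0,0,0,0,0,0,0,0,1,0,0,0,0,0,0,0,0,0,0,0]
Step 2: insert pus at [18, 19, 22, 42] -> counters=[0,0,0,0,0,0,0,0,0,0,1,0,0,0,0,0,0,0,1,1,0,1,1,0,0,1,0,0,0,0,0,0,0,0,0,1,0,0,0,0,0,0,1,0,0,0,0]
Step 3: insert i at [6, 31, 32, 44] -> counters=[0,0,0,0,0,0,1,0,0,0,1,0,0,0,0,0,0,0,1,1,0,1,1,0,0,1,0,0,0,0,0,1,1,0,0,1,0,0,0,0,0,0,1,0,1,0,0]
Step 4: insert ar at [1, 16, 39, 42] -> counters=[0,1,0,0,0,0,1,0,0,0,1,0,0,0,0,0,1,0,1,1,0,1,1,0,0,1,0,0,0,0,0,1,1,0,0,1,0,0,0,1,0,0,2,0,1,0,0]
Step 5: insert u at [8, 36, 44, 46] -> counters=[0,1,0,0,0,0,1,0,1,0,1,0,0,0,0,0,1,0,1,1,0,1,1,0,0,1,0,0,0,0,0,1,1,0,0,1,1,0,0,1,0,0,2,0,2,0,1]
Step 6: insert k at [2, 21, 22, 28] -> counters=[0,1,1,0,0,0,1,0,1,0,1,0,0,0,0,0,1,0,1,1,0,2,2,0,0,1,0,0,1,0,0,1,1,0,0,1,1,0,0,1,0,0,2,0,2,0,1]
Step 7: insert pus at [18, 19, 22, 42] -> counters=[0,1,1,0,0,0,1,0,1,0,1,0,0,0,0,0,1,0,2,2,0,2,3,0,0,1,0,0,1,0,0,1,1,0,0,1,1,0,0,1,0,0,3,0,2,0,1]
Query by: check counters[11]=0 counters[22]=3 counters[29]=0 counters[39]=1 -> no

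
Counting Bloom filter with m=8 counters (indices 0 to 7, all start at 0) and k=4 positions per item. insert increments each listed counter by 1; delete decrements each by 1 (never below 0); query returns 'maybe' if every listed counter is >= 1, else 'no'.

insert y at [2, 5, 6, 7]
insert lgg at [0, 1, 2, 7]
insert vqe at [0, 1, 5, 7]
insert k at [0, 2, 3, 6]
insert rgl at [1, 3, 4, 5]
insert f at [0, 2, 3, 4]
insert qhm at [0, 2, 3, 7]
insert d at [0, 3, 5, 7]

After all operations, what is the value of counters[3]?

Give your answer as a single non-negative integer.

Step 1: insert y at [2, 5, 6, 7] -> counters=[0,0,1,0,0,1,1,1]
Step 2: insert lgg at [0, 1, 2, 7] -> counters=[1,1,2,0,0,1,1,2]
Step 3: insert vqe at [0, 1, 5, 7] -> counters=[2,2,2,0,0,2,1,3]
Step 4: insert k at [0, 2, 3, 6] -> counters=[3,2,3,1,0,2,2,3]
Step 5: insert rgl at [1, 3, 4, 5] -> counters=[3,3,3,2,1,3,2,3]
Step 6: insert f at [0, 2, 3, 4] -> counters=[4,3,4,3,2,3,2,3]
Step 7: insert qhm at [0, 2, 3, 7] -> counters=[5,3,5,4,2,3,2,4]
Step 8: insert d at [0, 3, 5, 7] -> counters=[6,3,5,5,2,4,2,5]
Final counters=[6,3,5,5,2,4,2,5] -> counters[3]=5

Answer: 5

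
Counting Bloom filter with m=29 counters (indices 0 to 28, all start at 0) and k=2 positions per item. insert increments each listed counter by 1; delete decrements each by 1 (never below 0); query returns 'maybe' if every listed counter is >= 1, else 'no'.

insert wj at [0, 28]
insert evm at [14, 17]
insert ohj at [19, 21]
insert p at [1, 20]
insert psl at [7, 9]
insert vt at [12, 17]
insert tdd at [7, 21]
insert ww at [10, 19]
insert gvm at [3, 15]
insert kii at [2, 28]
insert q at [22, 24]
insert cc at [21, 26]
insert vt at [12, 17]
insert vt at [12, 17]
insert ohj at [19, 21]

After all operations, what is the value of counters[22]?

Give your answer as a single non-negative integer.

Step 1: insert wj at [0, 28] -> counters=[1,0,0,0,0,0,0,0,0,0,0,0,0,0,0,0,0,0,0,0,0,0,0,0,0,0,0,0,1]
Step 2: insert evm at [14, 17] -> counters=[1,0,0,0,0,0,0,0,0,0,0,0,0,0,1,0,0,1,0,0,0,0,0,0,0,0,0,0,1]
Step 3: insert ohj at [19, 21] -> counters=[1,0,0,0,0,0,0,0,0,0,0,0,0,0,1,0,0,1,0,1,0,1,0,0,0,0,0,0,1]
Step 4: insert p at [1, 20] -> counters=[1,1,0,0,0,0,0,0,0,0,0,0,0,0,1,0,0,1,0,1,1,1,0,0,0,0,0,0,1]
Step 5: insert psl at [7, 9] -> counters=[1,1,0,0,0,0,0,1,0,1,0,0,0,0,1,0,0,1,0,1,1,1,0,0,0,0,0,0,1]
Step 6: insert vt at [12, 17] -> counters=[1,1,0,0,0,0,0,1,0,1,0,0,1,0,1,0,0,2,0,1,1,1,0,0,0,0,0,0,1]
Step 7: insert tdd at [7, 21] -> counters=[1,1,0,0,0,0,0,2,0,1,0,0,1,0,1,0,0,2,0,1,1,2,0,0,0,0,0,0,1]
Step 8: insert ww at [10, 19] -> counters=[1,1,0,0,0,0,0,2,0,1,1,0,1,0,1,0,0,2,0,2,1,2,0,0,0,0,0,0,1]
Step 9: insert gvm at [3, 15] -> counters=[1,1,0,1,0,0,0,2,0,1,1,0,1,0,1,1,0,2,0,2,1,2,0,0,0,0,0,0,1]
Step 10: insert kii at [2, 28] -> counters=[1,1,1,1,0,0,0,2,0,1,1,0,1,0,1,1,0,2,0,2,1,2,0,0,0,0,0,0,2]
Step 11: insert q at [22, 24] -> counters=[1,1,1,1,0,0,0,2,0,1,1,0,1,0,1,1,0,2,0,2,1,2,1,0,1,0,0,0,2]
Step 12: insert cc at [21, 26] -> counters=[1,1,1,1,0,0,0,2,0,1,1,0,1,0,1,1,0,2,0,2,1,3,1,0,1,0,1,0,2]
Step 13: insert vt at [12, 17] -> counters=[1,1,1,1,0,0,0,2,0,1,1,0,2,0,1,1,0,3,0,2,1,3,1,0,1,0,1,0,2]
Step 14: insert vt at [12, 17] -> counters=[1,1,1,1,0,0,0,2,0,1,1,0,3,0,1,1,0,4,0,2,1,3,1,0,1,0,1,0,2]
Step 15: insert ohj at [19, 21] -> counters=[1,1,1,1,0,0,0,2,0,1,1,0,3,0,1,1,0,4,0,3,1,4,1,0,1,0,1,0,2]
Final counters=[1,1,1,1,0,0,0,2,0,1,1,0,3,0,1,1,0,4,0,3,1,4,1,0,1,0,1,0,2] -> counters[22]=1

Answer: 1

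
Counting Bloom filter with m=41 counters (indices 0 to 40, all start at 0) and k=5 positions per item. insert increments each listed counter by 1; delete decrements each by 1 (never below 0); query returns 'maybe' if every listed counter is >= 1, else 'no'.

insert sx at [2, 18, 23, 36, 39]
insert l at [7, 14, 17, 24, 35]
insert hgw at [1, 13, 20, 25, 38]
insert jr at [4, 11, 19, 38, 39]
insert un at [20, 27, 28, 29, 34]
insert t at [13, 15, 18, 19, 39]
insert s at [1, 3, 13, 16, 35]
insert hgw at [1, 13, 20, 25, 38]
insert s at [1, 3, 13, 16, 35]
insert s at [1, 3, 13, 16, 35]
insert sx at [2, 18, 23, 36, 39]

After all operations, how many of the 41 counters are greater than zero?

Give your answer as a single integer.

Answer: 25

Derivation:
Step 1: insert sx at [2, 18, 23, 36, 39] -> counters=[0,0,1,0,0,0,0,0,0,0,0,0,0,0,0,0,0,0,1,0,0,0,0,1,0,0,0,0,0,0,0,0,0,0,0,0,1,0,0,1,0]
Step 2: insert l at [7, 14, 17, 24, 35] -> counters=[0,0,1,0,0,0,0,1,0,0,0,0,0,0,1,0,0,1,1,0,0,0,0,1,1,0,0,0,0,0,0,0,0,0,0,1,1,0,0,1,0]
Step 3: insert hgw at [1, 13, 20, 25, 38] -> counters=[0,1,1,0,0,0,0,1,0,0,0,0,0,1,1,0,0,1,1,0,1,0,0,1,1,1,0,0,0,0,0,0,0,0,0,1,1,0,1,1,0]
Step 4: insert jr at [4, 11, 19, 38, 39] -> counters=[0,1,1,0,1,0,0,1,0,0,0,1,0,1,1,0,0,1,1,1,1,0,0,1,1,1,0,0,0,0,0,0,0,0,0,1,1,0,2,2,0]
Step 5: insert un at [20, 27, 28, 29, 34] -> counters=[0,1,1,0,1,0,0,1,0,0,0,1,0,1,1,0,0,1,1,1,2,0,0,1,1,1,0,1,1,1,0,0,0,0,1,1,1,0,2,2,0]
Step 6: insert t at [13, 15, 18, 19, 39] -> counters=[0,1,1,0,1,0,0,1,0,0,0,1,0,2,1,1,0,1,2,2,2,0,0,1,1,1,0,1,1,1,0,0,0,0,1,1,1,0,2,3,0]
Step 7: insert s at [1, 3, 13, 16, 35] -> counters=[0,2,1,1,1,0,0,1,0,0,0,1,0,3,1,1,1,1,2,2,2,0,0,1,1,1,0,1,1,1,0,0,0,0,1,2,1,0,2,3,0]
Step 8: insert hgw at [1, 13, 20, 25, 38] -> counters=[0,3,1,1,1,0,0,1,0,0,0,1,0,4,1,1,1,1,2,2,3,0,0,1,1,2,0,1,1,1,0,0,0,0,1,2,1,0,3,3,0]
Step 9: insert s at [1, 3, 13, 16, 35] -> counters=[0,4,1,2,1,0,0,1,0,0,0,1,0,5,1,1,2,1,2,2,3,0,0,1,1,2,0,1,1,1,0,0,0,0,1,3,1,0,3,3,0]
Step 10: insert s at [1, 3, 13, 16, 35] -> counters=[0,5,1,3,1,0,0,1,0,0,0,1,0,6,1,1,3,1,2,2,3,0,0,1,1,2,0,1,1,1,0,0,0,0,1,4,1,0,3,3,0]
Step 11: insert sx at [2, 18, 23, 36, 39] -> counters=[0,5,2,3,1,0,0,1,0,0,0,1,0,6,1,1,3,1,3,2,3,0,0,2,1,2,0,1,1,1,0,0,0,0,1,4,2,0,3,4,0]
Final counters=[0,5,2,3,1,0,0,1,0,0,0,1,0,6,1,1,3,1,3,2,3,0,0,2,1,2,0,1,1,1,0,0,0,0,1,4,2,0,3,4,0] -> 25 nonzero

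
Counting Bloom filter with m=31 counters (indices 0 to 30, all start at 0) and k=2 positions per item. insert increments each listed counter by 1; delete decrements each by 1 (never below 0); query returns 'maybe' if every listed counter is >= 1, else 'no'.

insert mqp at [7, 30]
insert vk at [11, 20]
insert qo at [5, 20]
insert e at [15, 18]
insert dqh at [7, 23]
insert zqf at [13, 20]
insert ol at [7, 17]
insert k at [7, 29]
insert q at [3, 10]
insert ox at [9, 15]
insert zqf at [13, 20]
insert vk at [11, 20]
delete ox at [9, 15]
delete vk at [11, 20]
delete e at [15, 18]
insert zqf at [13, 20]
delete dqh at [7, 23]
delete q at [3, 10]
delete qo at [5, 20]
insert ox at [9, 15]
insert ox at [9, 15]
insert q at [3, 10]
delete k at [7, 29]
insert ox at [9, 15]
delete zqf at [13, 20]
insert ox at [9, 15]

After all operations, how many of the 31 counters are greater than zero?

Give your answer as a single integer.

Answer: 10

Derivation:
Step 1: insert mqp at [7, 30] -> counters=[0,0,0,0,0,0,0,1,0,0,0,0,0,0,0,0,0,0,0,0,0,0,0,0,0,0,0,0,0,0,1]
Step 2: insert vk at [11, 20] -> counters=[0,0,0,0,0,0,0,1,0,0,0,1,0,0,0,0,0,0,0,0,1,0,0,0,0,0,0,0,0,0,1]
Step 3: insert qo at [5, 20] -> counters=[0,0,0,0,0,1,0,1,0,0,0,1,0,0,0,0,0,0,0,0,2,0,0,0,0,0,0,0,0,0,1]
Step 4: insert e at [15, 18] -> counters=[0,0,0,0,0,1,0,1,0,0,0,1,0,0,0,1,0,0,1,0,2,0,0,0,0,0,0,0,0,0,1]
Step 5: insert dqh at [7, 23] -> counters=[0,0,0,0,0,1,0,2,0,0,0,1,0,0,0,1,0,0,1,0,2,0,0,1,0,0,0,0,0,0,1]
Step 6: insert zqf at [13, 20] -> counters=[0,0,0,0,0,1,0,2,0,0,0,1,0,1,0,1,0,0,1,0,3,0,0,1,0,0,0,0,0,0,1]
Step 7: insert ol at [7, 17] -> counters=[0,0,0,0,0,1,0,3,0,0,0,1,0,1,0,1,0,1,1,0,3,0,0,1,0,0,0,0,0,0,1]
Step 8: insert k at [7, 29] -> counters=[0,0,0,0,0,1,0,4,0,0,0,1,0,1,0,1,0,1,1,0,3,0,0,1,0,0,0,0,0,1,1]
Step 9: insert q at [3, 10] -> counters=[0,0,0,1,0,1,0,4,0,0,1,1,0,1,0,1,0,1,1,0,3,0,0,1,0,0,0,0,0,1,1]
Step 10: insert ox at [9, 15] -> counters=[0,0,0,1,0,1,0,4,0,1,1,1,0,1,0,2,0,1,1,0,3,0,0,1,0,0,0,0,0,1,1]
Step 11: insert zqf at [13, 20] -> counters=[0,0,0,1,0,1,0,4,0,1,1,1,0,2,0,2,0,1,1,0,4,0,0,1,0,0,0,0,0,1,1]
Step 12: insert vk at [11, 20] -> counters=[0,0,0,1,0,1,0,4,0,1,1,2,0,2,0,2,0,1,1,0,5,0,0,1,0,0,0,0,0,1,1]
Step 13: delete ox at [9, 15] -> counters=[0,0,0,1,0,1,0,4,0,0,1,2,0,2,0,1,0,1,1,0,5,0,0,1,0,0,0,0,0,1,1]
Step 14: delete vk at [11, 20] -> counters=[0,0,0,1,0,1,0,4,0,0,1,1,0,2,0,1,0,1,1,0,4,0,0,1,0,0,0,0,0,1,1]
Step 15: delete e at [15, 18] -> counters=[0,0,0,1,0,1,0,4,0,0,1,1,0,2,0,0,0,1,0,0,4,0,0,1,0,0,0,0,0,1,1]
Step 16: insert zqf at [13, 20] -> counters=[0,0,0,1,0,1,0,4,0,0,1,1,0,3,0,0,0,1,0,0,5,0,0,1,0,0,0,0,0,1,1]
Step 17: delete dqh at [7, 23] -> counters=[0,0,0,1,0,1,0,3,0,0,1,1,0,3,0,0,0,1,0,0,5,0,0,0,0,0,0,0,0,1,1]
Step 18: delete q at [3, 10] -> counters=[0,0,0,0,0,1,0,3,0,0,0,1,0,3,0,0,0,1,0,0,5,0,0,0,0,0,0,0,0,1,1]
Step 19: delete qo at [5, 20] -> counters=[0,0,0,0,0,0,0,3,0,0,0,1,0,3,0,0,0,1,0,0,4,0,0,0,0,0,0,0,0,1,1]
Step 20: insert ox at [9, 15] -> counters=[0,0,0,0,0,0,0,3,0,1,0,1,0,3,0,1,0,1,0,0,4,0,0,0,0,0,0,0,0,1,1]
Step 21: insert ox at [9, 15] -> counters=[0,0,0,0,0,0,0,3,0,2,0,1,0,3,0,2,0,1,0,0,4,0,0,0,0,0,0,0,0,1,1]
Step 22: insert q at [3, 10] -> counters=[0,0,0,1,0,0,0,3,0,2,1,1,0,3,0,2,0,1,0,0,4,0,0,0,0,0,0,0,0,1,1]
Step 23: delete k at [7, 29] -> counters=[0,0,0,1,0,0,0,2,0,2,1,1,0,3,0,2,0,1,0,0,4,0,0,0,0,0,0,0,0,0,1]
Step 24: insert ox at [9, 15] -> counters=[0,0,0,1,0,0,0,2,0,3,1,1,0,3,0,3,0,1,0,0,4,0,0,0,0,0,0,0,0,0,1]
Step 25: delete zqf at [13, 20] -> counters=[0,0,0,1,0,0,0,2,0,3,1,1,0,2,0,3,0,1,0,0,3,0,0,0,0,0,0,0,0,0,1]
Step 26: insert ox at [9, 15] -> counters=[0,0,0,1,0,0,0,2,0,4,1,1,0,2,0,4,0,1,0,0,3,0,0,0,0,0,0,0,0,0,1]
Final counters=[0,0,0,1,0,0,0,2,0,4,1,1,0,2,0,4,0,1,0,0,3,0,0,0,0,0,0,0,0,0,1] -> 10 nonzero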